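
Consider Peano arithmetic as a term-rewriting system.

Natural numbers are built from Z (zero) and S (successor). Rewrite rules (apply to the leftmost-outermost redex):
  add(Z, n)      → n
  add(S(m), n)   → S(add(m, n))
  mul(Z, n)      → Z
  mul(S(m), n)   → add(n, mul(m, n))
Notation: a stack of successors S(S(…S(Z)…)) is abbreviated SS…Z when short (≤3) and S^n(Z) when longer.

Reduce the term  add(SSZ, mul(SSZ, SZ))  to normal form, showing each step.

  start: add(SSZ, mul(SSZ, SZ))
  step 1: S(add(SZ, mul(SSZ, SZ)))
  step 2: S(S(add(Z, mul(SSZ, SZ))))
  step 3: S(S(mul(SSZ, SZ)))
  step 4: S(S(add(SZ, mul(SZ, SZ))))
  step 5: S(S(S(add(Z, mul(SZ, SZ)))))
  step 6: S(S(S(mul(SZ, SZ))))
  step 7: S(S(S(add(SZ, mul(Z, SZ)))))
  step 8: S(S(S(S(add(Z, mul(Z, SZ))))))
  step 9: S(S(S(S(mul(Z, SZ)))))
  step 10: S^4(Z)

Answer: normal form = S^4(Z)  (in 10 steps)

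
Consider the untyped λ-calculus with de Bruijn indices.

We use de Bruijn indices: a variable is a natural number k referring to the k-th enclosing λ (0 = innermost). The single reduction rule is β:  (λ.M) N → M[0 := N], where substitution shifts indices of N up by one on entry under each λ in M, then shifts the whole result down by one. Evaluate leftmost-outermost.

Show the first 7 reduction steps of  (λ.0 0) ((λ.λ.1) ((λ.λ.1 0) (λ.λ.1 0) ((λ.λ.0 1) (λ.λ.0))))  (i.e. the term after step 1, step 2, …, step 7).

  start: (λ.0 0) ((λ.λ.1) ((λ.λ.1 0) (λ.λ.1 0) ((λ.λ.0 1) (λ.λ.0))))
  step 1: (λ.λ.1) ((λ.λ.1 0) (λ.λ.1 0) ((λ.λ.0 1) (λ.λ.0))) ((λ.λ.1) ((λ.λ.1 0) (λ.λ.1 0) ((λ.λ.0 1) (λ.λ.0))))
  step 2: (λ.(λ.λ.1 0) (λ.λ.1 0) ((λ.λ.0 1) (λ.λ.0))) ((λ.λ.1) ((λ.λ.1 0) (λ.λ.1 0) ((λ.λ.0 1) (λ.λ.0))))
  step 3: (λ.λ.1 0) (λ.λ.1 0) ((λ.λ.0 1) (λ.λ.0))
  step 4: (λ.(λ.λ.1 0) 0) ((λ.λ.0 1) (λ.λ.0))
  step 5: (λ.λ.1 0) ((λ.λ.0 1) (λ.λ.0))
  step 6: λ.(λ.λ.0 1) (λ.λ.0) 0
  step 7: λ.(λ.0 (λ.λ.0)) 0

Answer: after 7 steps: λ.(λ.0 (λ.λ.0)) 0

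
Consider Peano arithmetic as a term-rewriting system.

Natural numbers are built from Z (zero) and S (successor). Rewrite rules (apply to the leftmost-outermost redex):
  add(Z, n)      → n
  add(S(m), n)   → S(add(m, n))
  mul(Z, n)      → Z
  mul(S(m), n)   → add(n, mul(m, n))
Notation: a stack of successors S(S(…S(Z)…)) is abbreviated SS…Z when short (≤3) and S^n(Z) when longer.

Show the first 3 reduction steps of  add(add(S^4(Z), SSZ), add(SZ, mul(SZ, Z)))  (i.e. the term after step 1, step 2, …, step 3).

Answer: after 3 steps: S(add(S(add(SSZ, SSZ)), add(SZ, mul(SZ, Z))))

Reduction:
  start: add(add(S^4(Z), SSZ), add(SZ, mul(SZ, Z)))
  [1] add(S(add(SSSZ, SSZ)), add(SZ, mul(SZ, Z)))
  [2] S(add(add(SSSZ, SSZ), add(SZ, mul(SZ, Z))))
  [3] S(add(S(add(SSZ, SSZ)), add(SZ, mul(SZ, Z))))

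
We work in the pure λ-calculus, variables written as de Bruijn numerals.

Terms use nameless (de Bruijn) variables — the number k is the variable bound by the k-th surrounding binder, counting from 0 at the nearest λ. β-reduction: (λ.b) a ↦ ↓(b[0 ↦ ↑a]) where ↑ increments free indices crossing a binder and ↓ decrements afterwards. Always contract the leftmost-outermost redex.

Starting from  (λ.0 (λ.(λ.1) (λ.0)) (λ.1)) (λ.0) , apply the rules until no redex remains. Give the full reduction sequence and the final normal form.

  start: (λ.0 (λ.(λ.1) (λ.0)) (λ.1)) (λ.0)
  [1] (λ.0) (λ.(λ.1) (λ.0)) (λ.λ.0)
  [2] (λ.(λ.1) (λ.0)) (λ.λ.0)
  [3] (λ.λ.λ.0) (λ.0)
  [4] λ.λ.0

Answer: normal form = λ.λ.0  (in 4 steps)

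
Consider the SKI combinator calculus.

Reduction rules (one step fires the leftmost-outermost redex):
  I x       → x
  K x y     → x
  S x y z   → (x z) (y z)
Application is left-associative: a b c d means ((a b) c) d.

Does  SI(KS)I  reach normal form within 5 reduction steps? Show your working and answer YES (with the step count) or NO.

  start: SI(KS)I
  step 1: II(KSI)
  step 2: I(KSI)
  step 3: KSI
  step 4: S

Answer: YES — reaches normal form S in 4 ≤ 5 steps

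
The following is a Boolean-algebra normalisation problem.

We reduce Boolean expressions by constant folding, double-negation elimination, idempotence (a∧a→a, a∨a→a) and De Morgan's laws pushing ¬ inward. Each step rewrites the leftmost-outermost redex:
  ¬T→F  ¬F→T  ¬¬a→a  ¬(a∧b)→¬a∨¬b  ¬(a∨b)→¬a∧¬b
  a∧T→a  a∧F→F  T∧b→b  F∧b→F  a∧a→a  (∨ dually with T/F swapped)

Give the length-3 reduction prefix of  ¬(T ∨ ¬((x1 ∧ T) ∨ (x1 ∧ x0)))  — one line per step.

Answer: after 3 steps: F

Reduction:
  start: ¬(T ∨ ¬((x1 ∧ T) ∨ (x1 ∧ x0)))
  [1] ¬T ∧ ¬¬((x1 ∧ T) ∨ (x1 ∧ x0))
  [2] F ∧ ¬¬((x1 ∧ T) ∨ (x1 ∧ x0))
  [3] F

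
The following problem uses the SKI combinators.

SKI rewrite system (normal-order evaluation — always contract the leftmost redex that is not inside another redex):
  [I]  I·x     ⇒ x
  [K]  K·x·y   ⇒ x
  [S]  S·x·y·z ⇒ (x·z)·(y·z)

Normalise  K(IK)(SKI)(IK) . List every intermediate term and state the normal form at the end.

Answer: normal form = KK  (in 3 steps)

Reduction:
  start: K(IK)(SKI)(IK)
  step 1: IK(IK)
  step 2: K(IK)
  step 3: KK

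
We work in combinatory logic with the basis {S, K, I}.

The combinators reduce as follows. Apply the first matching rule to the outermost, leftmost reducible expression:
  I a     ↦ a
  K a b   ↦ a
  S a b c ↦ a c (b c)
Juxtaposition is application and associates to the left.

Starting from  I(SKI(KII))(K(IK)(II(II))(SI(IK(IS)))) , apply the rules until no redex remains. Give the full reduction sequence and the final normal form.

Answer: normal form = K(SI(KS))  (in 9 steps)

Reduction:
  start: I(SKI(KII))(K(IK)(II(II))(SI(IK(IS))))
  step 1: SKI(KII)(K(IK)(II(II))(SI(IK(IS))))
  step 2: K(KII)(I(KII))(K(IK)(II(II))(SI(IK(IS))))
  step 3: KII(K(IK)(II(II))(SI(IK(IS))))
  step 4: I(K(IK)(II(II))(SI(IK(IS))))
  step 5: K(IK)(II(II))(SI(IK(IS)))
  step 6: IK(SI(IK(IS)))
  step 7: K(SI(IK(IS)))
  step 8: K(SI(K(IS)))
  step 9: K(SI(KS))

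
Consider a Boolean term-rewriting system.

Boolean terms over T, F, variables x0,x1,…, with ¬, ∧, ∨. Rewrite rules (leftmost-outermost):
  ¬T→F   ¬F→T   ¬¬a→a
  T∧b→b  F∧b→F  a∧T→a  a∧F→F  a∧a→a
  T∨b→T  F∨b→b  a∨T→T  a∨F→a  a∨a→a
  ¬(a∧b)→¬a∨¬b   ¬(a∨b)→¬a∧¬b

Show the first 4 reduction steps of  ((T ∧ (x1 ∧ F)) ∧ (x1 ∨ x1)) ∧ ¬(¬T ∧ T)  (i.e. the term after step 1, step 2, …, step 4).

  start: ((T ∧ (x1 ∧ F)) ∧ (x1 ∨ x1)) ∧ ¬(¬T ∧ T)
  →1  ((x1 ∧ F) ∧ (x1 ∨ x1)) ∧ ¬(¬T ∧ T)
  →2  (F ∧ (x1 ∨ x1)) ∧ ¬(¬T ∧ T)
  →3  F ∧ ¬(¬T ∧ T)
  →4  F

Answer: after 4 steps: F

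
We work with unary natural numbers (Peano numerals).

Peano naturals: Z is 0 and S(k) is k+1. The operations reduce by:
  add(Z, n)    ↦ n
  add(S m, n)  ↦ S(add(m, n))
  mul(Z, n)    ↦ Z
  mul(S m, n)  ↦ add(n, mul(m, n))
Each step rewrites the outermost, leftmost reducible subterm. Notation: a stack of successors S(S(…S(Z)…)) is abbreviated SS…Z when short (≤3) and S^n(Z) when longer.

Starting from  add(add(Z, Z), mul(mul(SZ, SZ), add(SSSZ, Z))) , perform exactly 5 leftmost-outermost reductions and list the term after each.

  start: add(add(Z, Z), mul(mul(SZ, SZ), add(SSSZ, Z)))
  →1  add(Z, mul(mul(SZ, SZ), add(SSSZ, Z)))
  →2  mul(mul(SZ, SZ), add(SSSZ, Z))
  →3  mul(add(SZ, mul(Z, SZ)), add(SSSZ, Z))
  →4  mul(S(add(Z, mul(Z, SZ))), add(SSSZ, Z))
  →5  add(add(SSSZ, Z), mul(add(Z, mul(Z, SZ)), add(SSSZ, Z)))

Answer: after 5 steps: add(add(SSSZ, Z), mul(add(Z, mul(Z, SZ)), add(SSSZ, Z)))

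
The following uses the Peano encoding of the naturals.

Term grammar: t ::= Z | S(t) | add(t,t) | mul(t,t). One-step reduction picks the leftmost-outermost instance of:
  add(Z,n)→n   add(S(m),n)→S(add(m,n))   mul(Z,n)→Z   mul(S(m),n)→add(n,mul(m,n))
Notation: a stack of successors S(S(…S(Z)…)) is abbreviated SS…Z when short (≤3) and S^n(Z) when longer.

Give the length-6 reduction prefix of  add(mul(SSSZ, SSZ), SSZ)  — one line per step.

  start: add(mul(SSSZ, SSZ), SSZ)
  [1] add(add(SSZ, mul(SSZ, SSZ)), SSZ)
  [2] add(S(add(SZ, mul(SSZ, SSZ))), SSZ)
  [3] S(add(add(SZ, mul(SSZ, SSZ)), SSZ))
  [4] S(add(S(add(Z, mul(SSZ, SSZ))), SSZ))
  [5] S(S(add(add(Z, mul(SSZ, SSZ)), SSZ)))
  [6] S(S(add(mul(SSZ, SSZ), SSZ)))

Answer: after 6 steps: S(S(add(mul(SSZ, SSZ), SSZ)))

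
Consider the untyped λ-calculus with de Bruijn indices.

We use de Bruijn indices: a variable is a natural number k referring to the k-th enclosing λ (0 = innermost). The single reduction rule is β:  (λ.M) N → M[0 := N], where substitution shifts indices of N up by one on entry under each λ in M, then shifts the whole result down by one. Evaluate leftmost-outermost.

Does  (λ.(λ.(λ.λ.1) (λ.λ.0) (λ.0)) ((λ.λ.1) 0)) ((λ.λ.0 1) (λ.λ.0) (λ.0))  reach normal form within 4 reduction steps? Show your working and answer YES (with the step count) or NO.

Answer: YES — reaches normal form λ.λ.0 in 4 ≤ 4 steps

Reduction:
  start: (λ.(λ.(λ.λ.1) (λ.λ.0) (λ.0)) ((λ.λ.1) 0)) ((λ.λ.0 1) (λ.λ.0) (λ.0))
  [1] (λ.(λ.λ.1) (λ.λ.0) (λ.0)) ((λ.λ.1) ((λ.λ.0 1) (λ.λ.0) (λ.0)))
  [2] (λ.λ.1) (λ.λ.0) (λ.0)
  [3] (λ.λ.λ.0) (λ.0)
  [4] λ.λ.0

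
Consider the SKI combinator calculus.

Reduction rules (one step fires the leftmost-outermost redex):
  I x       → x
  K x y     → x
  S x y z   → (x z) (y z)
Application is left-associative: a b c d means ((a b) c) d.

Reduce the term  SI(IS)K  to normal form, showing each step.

  start: SI(IS)K
  [1] IK(ISK)
  [2] K(ISK)
  [3] K(SK)

Answer: normal form = K(SK)  (in 3 steps)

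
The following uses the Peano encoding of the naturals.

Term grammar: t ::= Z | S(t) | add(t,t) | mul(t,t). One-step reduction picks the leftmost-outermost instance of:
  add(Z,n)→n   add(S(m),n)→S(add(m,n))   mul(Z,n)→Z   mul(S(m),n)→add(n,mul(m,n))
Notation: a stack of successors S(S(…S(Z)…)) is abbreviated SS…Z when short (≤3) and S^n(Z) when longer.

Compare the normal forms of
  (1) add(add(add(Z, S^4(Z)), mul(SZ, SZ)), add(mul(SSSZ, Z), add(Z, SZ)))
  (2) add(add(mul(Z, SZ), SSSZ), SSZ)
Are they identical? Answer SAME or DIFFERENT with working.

Answer: DIFFERENT — A ⇓ S^6(Z), B ⇓ S^5(Z)

Working:
Term A:
  start: add(add(add(Z, S^4(Z)), mul(SZ, SZ)), add(mul(SSSZ, Z), add(Z, SZ)))
  step 1: add(add(S^4(Z), mul(SZ, SZ)), add(mul(SSSZ, Z), add(Z, SZ)))
  step 2: add(S(add(SSSZ, mul(SZ, SZ))), add(mul(SSSZ, Z), add(Z, SZ)))
  step 3: S(add(add(SSSZ, mul(SZ, SZ)), add(mul(SSSZ, Z), add(Z, SZ))))
  step 4: S(add(S(add(SSZ, mul(SZ, SZ))), add(mul(SSSZ, Z), add(Z, SZ))))
  step 5: S(S(add(add(SSZ, mul(SZ, SZ)), add(mul(SSSZ, Z), add(Z, SZ)))))
  step 6: S(S(add(S(add(SZ, mul(SZ, SZ))), add(mul(SSSZ, Z), add(Z, SZ)))))
  step 7: S(S(S(add(add(SZ, mul(SZ, SZ)), add(mul(SSSZ, Z), add(Z, SZ))))))
  step 8: S(S(S(add(S(add(Z, mul(SZ, SZ))), add(mul(SSSZ, Z), add(Z, SZ))))))
  step 9: S(S(S(S(add(add(Z, mul(SZ, SZ)), add(mul(SSSZ, Z), add(Z, SZ)))))))
  step 10: S(S(S(S(add(mul(SZ, SZ), add(mul(SSSZ, Z), add(Z, SZ)))))))
  step 11: S(S(S(S(add(add(SZ, mul(Z, SZ)), add(mul(SSSZ, Z), add(Z, SZ)))))))
  step 12: S(S(S(S(add(S(add(Z, mul(Z, SZ))), add(mul(SSSZ, Z), add(Z, SZ)))))))
  step 13: S(S(S(S(S(add(add(Z, mul(Z, SZ)), add(mul(SSSZ, Z), add(Z, SZ))))))))
  step 14: S(S(S(S(S(add(mul(Z, SZ), add(mul(SSSZ, Z), add(Z, SZ))))))))
  step 15: S(S(S(S(S(add(Z, add(mul(SSSZ, Z), add(Z, SZ))))))))
  step 16: S(S(S(S(S(add(mul(SSSZ, Z), add(Z, SZ)))))))
  step 17: S(S(S(S(S(add(add(Z, mul(SSZ, Z)), add(Z, SZ)))))))
  step 18: S(S(S(S(S(add(mul(SSZ, Z), add(Z, SZ)))))))
  step 19: S(S(S(S(S(add(add(Z, mul(SZ, Z)), add(Z, SZ)))))))
  step 20: S(S(S(S(S(add(mul(SZ, Z), add(Z, SZ)))))))
  step 21: S(S(S(S(S(add(add(Z, mul(Z, Z)), add(Z, SZ)))))))
  step 22: S(S(S(S(S(add(mul(Z, Z), add(Z, SZ)))))))
  step 23: S(S(S(S(S(add(Z, add(Z, SZ)))))))
  step 24: S(S(S(S(S(add(Z, SZ))))))
  step 25: S^6(Z)

Term B:
  start: add(add(mul(Z, SZ), SSSZ), SSZ)
  step 1: add(add(Z, SSSZ), SSZ)
  step 2: add(SSSZ, SSZ)
  step 3: S(add(SSZ, SSZ))
  step 4: S(S(add(SZ, SSZ)))
  step 5: S(S(S(add(Z, SSZ))))
  step 6: S^5(Z)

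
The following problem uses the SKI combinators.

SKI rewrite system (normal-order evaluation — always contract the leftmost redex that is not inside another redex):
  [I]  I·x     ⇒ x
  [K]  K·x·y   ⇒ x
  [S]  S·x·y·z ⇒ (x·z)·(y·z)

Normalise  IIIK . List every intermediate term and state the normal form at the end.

  start: IIIK
  step 1: IIK
  step 2: IK
  step 3: K

Answer: normal form = K  (in 3 steps)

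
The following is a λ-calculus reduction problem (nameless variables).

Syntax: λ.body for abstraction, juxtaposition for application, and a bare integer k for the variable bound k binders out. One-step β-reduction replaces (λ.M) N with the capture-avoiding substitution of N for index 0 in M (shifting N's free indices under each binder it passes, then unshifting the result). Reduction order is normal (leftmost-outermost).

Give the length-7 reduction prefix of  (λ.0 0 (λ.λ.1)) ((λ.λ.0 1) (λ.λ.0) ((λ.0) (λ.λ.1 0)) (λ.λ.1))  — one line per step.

Answer: after 7 steps: (λ.0) ((λ.λ.0 1) (λ.λ.0) ((λ.0) (λ.λ.1 0)) (λ.λ.1)) (λ.λ.1)

Working:
  start: (λ.0 0 (λ.λ.1)) ((λ.λ.0 1) (λ.λ.0) ((λ.0) (λ.λ.1 0)) (λ.λ.1))
  [1] (λ.λ.0 1) (λ.λ.0) ((λ.0) (λ.λ.1 0)) (λ.λ.1) ((λ.λ.0 1) (λ.λ.0) ((λ.0) (λ.λ.1 0)) (λ.λ.1)) (λ.λ.1)
  [2] (λ.0 (λ.λ.0)) ((λ.0) (λ.λ.1 0)) (λ.λ.1) ((λ.λ.0 1) (λ.λ.0) ((λ.0) (λ.λ.1 0)) (λ.λ.1)) (λ.λ.1)
  [3] (λ.0) (λ.λ.1 0) (λ.λ.0) (λ.λ.1) ((λ.λ.0 1) (λ.λ.0) ((λ.0) (λ.λ.1 0)) (λ.λ.1)) (λ.λ.1)
  [4] (λ.λ.1 0) (λ.λ.0) (λ.λ.1) ((λ.λ.0 1) (λ.λ.0) ((λ.0) (λ.λ.1 0)) (λ.λ.1)) (λ.λ.1)
  [5] (λ.(λ.λ.0) 0) (λ.λ.1) ((λ.λ.0 1) (λ.λ.0) ((λ.0) (λ.λ.1 0)) (λ.λ.1)) (λ.λ.1)
  [6] (λ.λ.0) (λ.λ.1) ((λ.λ.0 1) (λ.λ.0) ((λ.0) (λ.λ.1 0)) (λ.λ.1)) (λ.λ.1)
  [7] (λ.0) ((λ.λ.0 1) (λ.λ.0) ((λ.0) (λ.λ.1 0)) (λ.λ.1)) (λ.λ.1)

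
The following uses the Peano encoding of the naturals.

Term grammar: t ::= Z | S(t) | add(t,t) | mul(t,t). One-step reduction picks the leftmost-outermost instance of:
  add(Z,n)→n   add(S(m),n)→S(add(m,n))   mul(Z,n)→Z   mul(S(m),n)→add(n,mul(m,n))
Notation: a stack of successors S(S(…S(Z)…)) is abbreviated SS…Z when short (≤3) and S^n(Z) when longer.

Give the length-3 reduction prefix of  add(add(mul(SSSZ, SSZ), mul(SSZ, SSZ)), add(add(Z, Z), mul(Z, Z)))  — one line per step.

  start: add(add(mul(SSSZ, SSZ), mul(SSZ, SSZ)), add(add(Z, Z), mul(Z, Z)))
  →1  add(add(add(SSZ, mul(SSZ, SSZ)), mul(SSZ, SSZ)), add(add(Z, Z), mul(Z, Z)))
  →2  add(add(S(add(SZ, mul(SSZ, SSZ))), mul(SSZ, SSZ)), add(add(Z, Z), mul(Z, Z)))
  →3  add(S(add(add(SZ, mul(SSZ, SSZ)), mul(SSZ, SSZ))), add(add(Z, Z), mul(Z, Z)))

Answer: after 3 steps: add(S(add(add(SZ, mul(SSZ, SSZ)), mul(SSZ, SSZ))), add(add(Z, Z), mul(Z, Z)))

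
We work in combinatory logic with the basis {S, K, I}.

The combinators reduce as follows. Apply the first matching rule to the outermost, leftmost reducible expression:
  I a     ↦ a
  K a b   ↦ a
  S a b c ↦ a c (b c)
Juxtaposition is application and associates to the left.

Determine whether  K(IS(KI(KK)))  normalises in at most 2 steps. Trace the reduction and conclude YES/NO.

Answer: YES — reaches normal form K(SI) in 2 ≤ 2 steps

Working:
  start: K(IS(KI(KK)))
  [1] K(S(KI(KK)))
  [2] K(SI)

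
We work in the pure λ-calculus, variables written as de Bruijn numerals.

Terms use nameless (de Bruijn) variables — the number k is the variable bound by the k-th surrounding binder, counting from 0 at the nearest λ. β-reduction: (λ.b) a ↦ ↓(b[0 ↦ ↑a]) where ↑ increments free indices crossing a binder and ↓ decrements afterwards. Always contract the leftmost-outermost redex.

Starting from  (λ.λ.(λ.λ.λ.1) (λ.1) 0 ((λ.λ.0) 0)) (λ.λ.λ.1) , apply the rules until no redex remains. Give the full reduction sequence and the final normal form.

  start: (λ.λ.(λ.λ.λ.1) (λ.1) 0 ((λ.λ.0) 0)) (λ.λ.λ.1)
  [1] λ.(λ.λ.λ.1) (λ.1) 0 ((λ.λ.0) 0)
  [2] λ.(λ.λ.1) 0 ((λ.λ.0) 0)
  [3] λ.(λ.1) ((λ.λ.0) 0)
  [4] λ.0

Answer: normal form = λ.0  (in 4 steps)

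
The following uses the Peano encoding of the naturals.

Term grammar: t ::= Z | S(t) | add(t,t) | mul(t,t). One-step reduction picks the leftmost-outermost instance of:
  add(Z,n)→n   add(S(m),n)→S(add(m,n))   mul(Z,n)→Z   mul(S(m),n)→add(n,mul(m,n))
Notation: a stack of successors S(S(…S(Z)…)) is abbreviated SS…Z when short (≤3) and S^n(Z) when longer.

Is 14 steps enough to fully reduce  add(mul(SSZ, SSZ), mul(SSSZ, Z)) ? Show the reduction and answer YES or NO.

Answer: NO — after 14 steps the term is S(S(S(S(mul(SSSZ, Z))))), not yet normal

Working:
  start: add(mul(SSZ, SSZ), mul(SSSZ, Z))
  →1  add(add(SSZ, mul(SZ, SSZ)), mul(SSSZ, Z))
  →2  add(S(add(SZ, mul(SZ, SSZ))), mul(SSSZ, Z))
  →3  S(add(add(SZ, mul(SZ, SSZ)), mul(SSSZ, Z)))
  →4  S(add(S(add(Z, mul(SZ, SSZ))), mul(SSSZ, Z)))
  →5  S(S(add(add(Z, mul(SZ, SSZ)), mul(SSSZ, Z))))
  →6  S(S(add(mul(SZ, SSZ), mul(SSSZ, Z))))
  →7  S(S(add(add(SSZ, mul(Z, SSZ)), mul(SSSZ, Z))))
  →8  S(S(add(S(add(SZ, mul(Z, SSZ))), mul(SSSZ, Z))))
  →9  S(S(S(add(add(SZ, mul(Z, SSZ)), mul(SSSZ, Z)))))
  →10  S(S(S(add(S(add(Z, mul(Z, SSZ))), mul(SSSZ, Z)))))
  →11  S(S(S(S(add(add(Z, mul(Z, SSZ)), mul(SSSZ, Z))))))
  →12  S(S(S(S(add(mul(Z, SSZ), mul(SSSZ, Z))))))
  →13  S(S(S(S(add(Z, mul(SSSZ, Z))))))
  →14  S(S(S(S(mul(SSSZ, Z)))))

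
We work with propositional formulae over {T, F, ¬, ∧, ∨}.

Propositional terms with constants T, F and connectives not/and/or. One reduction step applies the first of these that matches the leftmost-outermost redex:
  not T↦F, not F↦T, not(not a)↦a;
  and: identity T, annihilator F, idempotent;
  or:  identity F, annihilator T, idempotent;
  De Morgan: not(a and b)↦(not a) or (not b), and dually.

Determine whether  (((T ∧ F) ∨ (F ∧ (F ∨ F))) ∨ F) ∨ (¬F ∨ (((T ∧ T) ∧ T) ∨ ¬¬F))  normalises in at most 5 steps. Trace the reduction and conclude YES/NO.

  start: (((T ∧ F) ∨ (F ∧ (F ∨ F))) ∨ F) ∨ (¬F ∨ (((T ∧ T) ∧ T) ∨ ¬¬F))
  [1] ((T ∧ F) ∨ (F ∧ (F ∨ F))) ∨ (¬F ∨ (((T ∧ T) ∧ T) ∨ ¬¬F))
  [2] (F ∨ (F ∧ (F ∨ F))) ∨ (¬F ∨ (((T ∧ T) ∧ T) ∨ ¬¬F))
  [3] (F ∧ (F ∨ F)) ∨ (¬F ∨ (((T ∧ T) ∧ T) ∨ ¬¬F))
  [4] F ∨ (¬F ∨ (((T ∧ T) ∧ T) ∨ ¬¬F))
  [5] ¬F ∨ (((T ∧ T) ∧ T) ∨ ¬¬F)

Answer: NO — after 5 steps the term is ¬F ∨ (((T ∧ T) ∧ T) ∨ ¬¬F), not yet normal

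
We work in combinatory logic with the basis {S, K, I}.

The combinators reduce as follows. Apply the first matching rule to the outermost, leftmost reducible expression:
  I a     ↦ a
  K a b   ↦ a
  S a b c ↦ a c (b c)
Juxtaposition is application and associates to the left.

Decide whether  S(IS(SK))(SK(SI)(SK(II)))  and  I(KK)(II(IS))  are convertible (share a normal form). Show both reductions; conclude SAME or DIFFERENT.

Term A:
  start: S(IS(SK))(SK(SI)(SK(II)))
  [1] S(S(SK))(SK(SI)(SK(II)))
  [2] S(S(SK))(K(SK(II))(SI(SK(II))))
  [3] S(S(SK))(SK(II))
  [4] S(S(SK))(SKI)

Term B:
  start: I(KK)(II(IS))
  [1] KK(II(IS))
  [2] K

Answer: DIFFERENT — A ⇓ S(S(SK))(SKI), B ⇓ K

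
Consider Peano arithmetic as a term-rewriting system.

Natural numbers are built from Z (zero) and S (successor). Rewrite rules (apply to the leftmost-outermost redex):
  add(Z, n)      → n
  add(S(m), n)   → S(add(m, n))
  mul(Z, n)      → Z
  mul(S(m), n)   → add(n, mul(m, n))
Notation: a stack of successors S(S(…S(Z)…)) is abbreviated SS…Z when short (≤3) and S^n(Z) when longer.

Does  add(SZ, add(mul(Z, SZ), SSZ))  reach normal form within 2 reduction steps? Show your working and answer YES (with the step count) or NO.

Answer: NO — after 2 steps the term is S(add(mul(Z, SZ), SSZ)), not yet normal

Working:
  start: add(SZ, add(mul(Z, SZ), SSZ))
  step 1: S(add(Z, add(mul(Z, SZ), SSZ)))
  step 2: S(add(mul(Z, SZ), SSZ))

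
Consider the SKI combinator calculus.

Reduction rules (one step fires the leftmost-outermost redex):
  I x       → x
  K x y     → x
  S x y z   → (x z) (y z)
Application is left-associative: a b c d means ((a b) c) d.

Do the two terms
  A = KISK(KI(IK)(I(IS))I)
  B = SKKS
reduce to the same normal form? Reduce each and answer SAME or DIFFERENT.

Term A:
  start: KISK(KI(IK)(I(IS))I)
  →1  IK(KI(IK)(I(IS))I)
  →2  K(KI(IK)(I(IS))I)
  →3  K(I(I(IS))I)
  →4  K(I(IS)I)
  →5  K(ISI)
  →6  K(SI)

Term B:
  start: SKKS
  →1  KS(KS)
  →2  S

Answer: DIFFERENT — A ⇓ K(SI), B ⇓ S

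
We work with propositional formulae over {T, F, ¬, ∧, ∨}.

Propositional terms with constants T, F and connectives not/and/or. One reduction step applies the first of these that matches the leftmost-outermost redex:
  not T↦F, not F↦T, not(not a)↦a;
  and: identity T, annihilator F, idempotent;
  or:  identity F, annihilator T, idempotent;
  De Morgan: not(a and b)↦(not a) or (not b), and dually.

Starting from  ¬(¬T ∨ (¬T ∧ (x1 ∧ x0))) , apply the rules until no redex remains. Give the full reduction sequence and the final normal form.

Answer: normal form = T  (in 6 steps)

Reduction:
  start: ¬(¬T ∨ (¬T ∧ (x1 ∧ x0)))
  [1] ¬¬T ∧ ¬(¬T ∧ (x1 ∧ x0))
  [2] T ∧ ¬(¬T ∧ (x1 ∧ x0))
  [3] ¬(¬T ∧ (x1 ∧ x0))
  [4] ¬¬T ∨ ¬(x1 ∧ x0)
  [5] T ∨ ¬(x1 ∧ x0)
  [6] T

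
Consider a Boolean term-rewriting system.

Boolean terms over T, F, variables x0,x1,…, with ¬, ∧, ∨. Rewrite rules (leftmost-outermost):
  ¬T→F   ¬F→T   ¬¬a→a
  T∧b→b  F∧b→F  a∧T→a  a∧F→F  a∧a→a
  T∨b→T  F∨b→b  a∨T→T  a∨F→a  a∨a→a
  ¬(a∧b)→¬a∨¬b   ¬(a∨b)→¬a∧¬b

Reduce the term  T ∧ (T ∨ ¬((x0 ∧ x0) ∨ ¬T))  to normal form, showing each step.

Answer: normal form = T  (in 2 steps)

Derivation:
  start: T ∧ (T ∨ ¬((x0 ∧ x0) ∨ ¬T))
  step 1: T ∨ ¬((x0 ∧ x0) ∨ ¬T)
  step 2: T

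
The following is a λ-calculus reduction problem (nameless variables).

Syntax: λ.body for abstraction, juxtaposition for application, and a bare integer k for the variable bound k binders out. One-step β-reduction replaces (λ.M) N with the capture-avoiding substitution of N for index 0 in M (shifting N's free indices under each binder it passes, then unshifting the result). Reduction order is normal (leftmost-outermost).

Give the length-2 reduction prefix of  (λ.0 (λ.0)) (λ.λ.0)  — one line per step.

  start: (λ.0 (λ.0)) (λ.λ.0)
  step 1: (λ.λ.0) (λ.0)
  step 2: λ.0

Answer: after 2 steps: λ.0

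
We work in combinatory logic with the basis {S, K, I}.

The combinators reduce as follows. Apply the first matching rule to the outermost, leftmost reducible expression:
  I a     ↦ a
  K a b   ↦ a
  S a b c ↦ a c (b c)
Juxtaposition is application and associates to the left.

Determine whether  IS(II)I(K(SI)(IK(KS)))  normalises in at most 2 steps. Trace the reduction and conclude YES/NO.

  start: IS(II)I(K(SI)(IK(KS)))
  step 1: S(II)I(K(SI)(IK(KS)))
  step 2: II(K(SI)(IK(KS)))(I(K(SI)(IK(KS))))

Answer: NO — after 2 steps the term is II(K(SI)(IK(KS)))(I(K(SI)(IK(KS)))), not yet normal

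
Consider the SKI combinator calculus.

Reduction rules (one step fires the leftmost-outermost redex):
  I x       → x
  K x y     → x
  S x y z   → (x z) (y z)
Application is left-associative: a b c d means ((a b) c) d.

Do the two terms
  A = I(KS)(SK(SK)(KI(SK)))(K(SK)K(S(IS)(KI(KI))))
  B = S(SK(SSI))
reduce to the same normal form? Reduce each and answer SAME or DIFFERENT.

Term A:
  start: I(KS)(SK(SK)(KI(SK)))(K(SK)K(S(IS)(KI(KI))))
  [1] KS(SK(SK)(KI(SK)))(K(SK)K(S(IS)(KI(KI))))
  [2] S(K(SK)K(S(IS)(KI(KI))))
  [3] S(SK(S(IS)(KI(KI))))
  [4] S(SK(SS(KI(KI))))
  [5] S(SK(SSI))

Term B:
  start: S(SK(SSI))

Answer: SAME — A ⇓ S(SK(SSI)), B ⇓ S(SK(SSI))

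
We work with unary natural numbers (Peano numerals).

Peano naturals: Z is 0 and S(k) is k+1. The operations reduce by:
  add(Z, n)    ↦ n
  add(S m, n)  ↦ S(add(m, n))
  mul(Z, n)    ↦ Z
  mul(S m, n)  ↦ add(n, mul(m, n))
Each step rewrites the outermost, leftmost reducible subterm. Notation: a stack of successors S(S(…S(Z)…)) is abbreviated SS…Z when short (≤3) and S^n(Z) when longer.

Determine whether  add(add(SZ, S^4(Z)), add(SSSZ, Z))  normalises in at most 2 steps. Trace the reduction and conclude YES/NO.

Answer: NO — after 2 steps the term is S(add(add(Z, S^4(Z)), add(SSSZ, Z))), not yet normal

Derivation:
  start: add(add(SZ, S^4(Z)), add(SSSZ, Z))
  →1  add(S(add(Z, S^4(Z))), add(SSSZ, Z))
  →2  S(add(add(Z, S^4(Z)), add(SSSZ, Z)))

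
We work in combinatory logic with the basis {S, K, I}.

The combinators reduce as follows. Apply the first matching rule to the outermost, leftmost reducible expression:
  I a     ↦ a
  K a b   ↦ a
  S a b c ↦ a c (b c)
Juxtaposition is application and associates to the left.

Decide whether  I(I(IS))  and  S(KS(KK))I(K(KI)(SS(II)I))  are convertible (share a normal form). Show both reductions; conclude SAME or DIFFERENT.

Answer: DIFFERENT — A ⇓ S, B ⇓ S(KI)(KI)

Reduction:
Term A:
  start: I(I(IS))
  step 1: I(IS)
  step 2: IS
  step 3: S

Term B:
  start: S(KS(KK))I(K(KI)(SS(II)I))
  step 1: KS(KK)(K(KI)(SS(II)I))(I(K(KI)(SS(II)I)))
  step 2: S(K(KI)(SS(II)I))(I(K(KI)(SS(II)I)))
  step 3: S(KI)(I(K(KI)(SS(II)I)))
  step 4: S(KI)(K(KI)(SS(II)I))
  step 5: S(KI)(KI)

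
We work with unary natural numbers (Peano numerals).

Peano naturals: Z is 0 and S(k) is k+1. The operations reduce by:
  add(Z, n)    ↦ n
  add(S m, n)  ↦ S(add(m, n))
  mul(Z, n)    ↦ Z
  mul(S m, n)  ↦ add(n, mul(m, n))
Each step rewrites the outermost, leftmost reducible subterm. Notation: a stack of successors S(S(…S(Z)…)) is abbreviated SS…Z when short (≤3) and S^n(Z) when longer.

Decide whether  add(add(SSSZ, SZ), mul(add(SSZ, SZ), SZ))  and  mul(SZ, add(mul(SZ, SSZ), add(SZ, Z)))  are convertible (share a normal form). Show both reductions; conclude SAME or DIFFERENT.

Term A:
  start: add(add(SSSZ, SZ), mul(add(SSZ, SZ), SZ))
  →1  add(S(add(SSZ, SZ)), mul(add(SSZ, SZ), SZ))
  →2  S(add(add(SSZ, SZ), mul(add(SSZ, SZ), SZ)))
  →3  S(add(S(add(SZ, SZ)), mul(add(SSZ, SZ), SZ)))
  →4  S(S(add(add(SZ, SZ), mul(add(SSZ, SZ), SZ))))
  →5  S(S(add(S(add(Z, SZ)), mul(add(SSZ, SZ), SZ))))
  →6  S(S(S(add(add(Z, SZ), mul(add(SSZ, SZ), SZ)))))
  →7  S(S(S(add(SZ, mul(add(SSZ, SZ), SZ)))))
  →8  S(S(S(S(add(Z, mul(add(SSZ, SZ), SZ))))))
  →9  S(S(S(S(mul(add(SSZ, SZ), SZ)))))
  →10  S(S(S(S(mul(S(add(SZ, SZ)), SZ)))))
  →11  S(S(S(S(add(SZ, mul(add(SZ, SZ), SZ))))))
  →12  S(S(S(S(S(add(Z, mul(add(SZ, SZ), SZ)))))))
  →13  S(S(S(S(S(mul(add(SZ, SZ), SZ))))))
  →14  S(S(S(S(S(mul(S(add(Z, SZ)), SZ))))))
  →15  S(S(S(S(S(add(SZ, mul(add(Z, SZ), SZ)))))))
  →16  S(S(S(S(S(S(add(Z, mul(add(Z, SZ), SZ))))))))
  →17  S(S(S(S(S(S(mul(add(Z, SZ), SZ)))))))
  →18  S(S(S(S(S(S(mul(SZ, SZ)))))))
  →19  S(S(S(S(S(S(add(SZ, mul(Z, SZ))))))))
  →20  S(S(S(S(S(S(S(add(Z, mul(Z, SZ)))))))))
  →21  S(S(S(S(S(S(S(mul(Z, SZ))))))))
  →22  S^7(Z)

Term B:
  start: mul(SZ, add(mul(SZ, SSZ), add(SZ, Z)))
  →1  add(add(mul(SZ, SSZ), add(SZ, Z)), mul(Z, add(mul(SZ, SSZ), add(SZ, Z))))
  →2  add(add(add(SSZ, mul(Z, SSZ)), add(SZ, Z)), mul(Z, add(mul(SZ, SSZ), add(SZ, Z))))
  →3  add(add(S(add(SZ, mul(Z, SSZ))), add(SZ, Z)), mul(Z, add(mul(SZ, SSZ), add(SZ, Z))))
  →4  add(S(add(add(SZ, mul(Z, SSZ)), add(SZ, Z))), mul(Z, add(mul(SZ, SSZ), add(SZ, Z))))
  →5  S(add(add(add(SZ, mul(Z, SSZ)), add(SZ, Z)), mul(Z, add(mul(SZ, SSZ), add(SZ, Z)))))
  →6  S(add(add(S(add(Z, mul(Z, SSZ))), add(SZ, Z)), mul(Z, add(mul(SZ, SSZ), add(SZ, Z)))))
  →7  S(add(S(add(add(Z, mul(Z, SSZ)), add(SZ, Z))), mul(Z, add(mul(SZ, SSZ), add(SZ, Z)))))
  →8  S(S(add(add(add(Z, mul(Z, SSZ)), add(SZ, Z)), mul(Z, add(mul(SZ, SSZ), add(SZ, Z))))))
  →9  S(S(add(add(mul(Z, SSZ), add(SZ, Z)), mul(Z, add(mul(SZ, SSZ), add(SZ, Z))))))
  →10  S(S(add(add(Z, add(SZ, Z)), mul(Z, add(mul(SZ, SSZ), add(SZ, Z))))))
  →11  S(S(add(add(SZ, Z), mul(Z, add(mul(SZ, SSZ), add(SZ, Z))))))
  →12  S(S(add(S(add(Z, Z)), mul(Z, add(mul(SZ, SSZ), add(SZ, Z))))))
  →13  S(S(S(add(add(Z, Z), mul(Z, add(mul(SZ, SSZ), add(SZ, Z)))))))
  →14  S(S(S(add(Z, mul(Z, add(mul(SZ, SSZ), add(SZ, Z)))))))
  →15  S(S(S(mul(Z, add(mul(SZ, SSZ), add(SZ, Z))))))
  →16  SSSZ

Answer: DIFFERENT — A ⇓ S^7(Z), B ⇓ SSSZ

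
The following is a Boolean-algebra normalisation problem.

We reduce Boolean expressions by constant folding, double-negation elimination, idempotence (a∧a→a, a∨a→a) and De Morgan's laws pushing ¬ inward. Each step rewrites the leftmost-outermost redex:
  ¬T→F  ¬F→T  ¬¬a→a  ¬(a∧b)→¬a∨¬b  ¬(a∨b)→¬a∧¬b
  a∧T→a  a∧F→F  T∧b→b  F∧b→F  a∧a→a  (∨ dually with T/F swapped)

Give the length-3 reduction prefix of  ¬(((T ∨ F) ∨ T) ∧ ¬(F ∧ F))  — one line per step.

Answer: after 3 steps: ((¬T ∧ ¬F) ∧ ¬T) ∨ ¬¬(F ∧ F)

Working:
  start: ¬(((T ∨ F) ∨ T) ∧ ¬(F ∧ F))
  [1] ¬((T ∨ F) ∨ T) ∨ ¬¬(F ∧ F)
  [2] (¬(T ∨ F) ∧ ¬T) ∨ ¬¬(F ∧ F)
  [3] ((¬T ∧ ¬F) ∧ ¬T) ∨ ¬¬(F ∧ F)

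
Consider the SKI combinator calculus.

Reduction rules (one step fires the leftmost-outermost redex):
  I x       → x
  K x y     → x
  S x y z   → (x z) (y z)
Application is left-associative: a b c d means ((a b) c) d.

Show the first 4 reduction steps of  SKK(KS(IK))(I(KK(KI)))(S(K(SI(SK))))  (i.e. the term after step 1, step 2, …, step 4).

Answer: after 4 steps: S(KK(KI))(S(K(SI(SK))))

Derivation:
  start: SKK(KS(IK))(I(KK(KI)))(S(K(SI(SK))))
  [1] K(KS(IK))(K(KS(IK)))(I(KK(KI)))(S(K(SI(SK))))
  [2] KS(IK)(I(KK(KI)))(S(K(SI(SK))))
  [3] S(I(KK(KI)))(S(K(SI(SK))))
  [4] S(KK(KI))(S(K(SI(SK))))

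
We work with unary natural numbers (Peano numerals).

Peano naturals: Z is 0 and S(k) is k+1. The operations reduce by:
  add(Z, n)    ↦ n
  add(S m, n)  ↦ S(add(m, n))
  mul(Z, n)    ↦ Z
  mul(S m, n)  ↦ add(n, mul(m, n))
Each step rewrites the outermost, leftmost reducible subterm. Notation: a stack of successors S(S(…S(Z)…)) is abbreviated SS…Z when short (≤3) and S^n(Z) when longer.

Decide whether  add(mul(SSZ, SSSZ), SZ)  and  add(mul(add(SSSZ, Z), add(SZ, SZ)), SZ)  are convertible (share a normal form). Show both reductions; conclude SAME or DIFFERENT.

Term A:
  start: add(mul(SSZ, SSSZ), SZ)
  →1  add(add(SSSZ, mul(SZ, SSSZ)), SZ)
  →2  add(S(add(SSZ, mul(SZ, SSSZ))), SZ)
  →3  S(add(add(SSZ, mul(SZ, SSSZ)), SZ))
  →4  S(add(S(add(SZ, mul(SZ, SSSZ))), SZ))
  →5  S(S(add(add(SZ, mul(SZ, SSSZ)), SZ)))
  →6  S(S(add(S(add(Z, mul(SZ, SSSZ))), SZ)))
  →7  S(S(S(add(add(Z, mul(SZ, SSSZ)), SZ))))
  →8  S(S(S(add(mul(SZ, SSSZ), SZ))))
  →9  S(S(S(add(add(SSSZ, mul(Z, SSSZ)), SZ))))
  →10  S(S(S(add(S(add(SSZ, mul(Z, SSSZ))), SZ))))
  →11  S(S(S(S(add(add(SSZ, mul(Z, SSSZ)), SZ)))))
  →12  S(S(S(S(add(S(add(SZ, mul(Z, SSSZ))), SZ)))))
  →13  S(S(S(S(S(add(add(SZ, mul(Z, SSSZ)), SZ))))))
  →14  S(S(S(S(S(add(S(add(Z, mul(Z, SSSZ))), SZ))))))
  →15  S(S(S(S(S(S(add(add(Z, mul(Z, SSSZ)), SZ)))))))
  →16  S(S(S(S(S(S(add(mul(Z, SSSZ), SZ)))))))
  →17  S(S(S(S(S(S(add(Z, SZ)))))))
  →18  S^7(Z)

Term B:
  start: add(mul(add(SSSZ, Z), add(SZ, SZ)), SZ)
  →1  add(mul(S(add(SSZ, Z)), add(SZ, SZ)), SZ)
  →2  add(add(add(SZ, SZ), mul(add(SSZ, Z), add(SZ, SZ))), SZ)
  →3  add(add(S(add(Z, SZ)), mul(add(SSZ, Z), add(SZ, SZ))), SZ)
  →4  add(S(add(add(Z, SZ), mul(add(SSZ, Z), add(SZ, SZ)))), SZ)
  →5  S(add(add(add(Z, SZ), mul(add(SSZ, Z), add(SZ, SZ))), SZ))
  →6  S(add(add(SZ, mul(add(SSZ, Z), add(SZ, SZ))), SZ))
  →7  S(add(S(add(Z, mul(add(SSZ, Z), add(SZ, SZ)))), SZ))
  →8  S(S(add(add(Z, mul(add(SSZ, Z), add(SZ, SZ))), SZ)))
  →9  S(S(add(mul(add(SSZ, Z), add(SZ, SZ)), SZ)))
  →10  S(S(add(mul(S(add(SZ, Z)), add(SZ, SZ)), SZ)))
  →11  S(S(add(add(add(SZ, SZ), mul(add(SZ, Z), add(SZ, SZ))), SZ)))
  →12  S(S(add(add(S(add(Z, SZ)), mul(add(SZ, Z), add(SZ, SZ))), SZ)))
  →13  S(S(add(S(add(add(Z, SZ), mul(add(SZ, Z), add(SZ, SZ)))), SZ)))
  →14  S(S(S(add(add(add(Z, SZ), mul(add(SZ, Z), add(SZ, SZ))), SZ))))
  →15  S(S(S(add(add(SZ, mul(add(SZ, Z), add(SZ, SZ))), SZ))))
  →16  S(S(S(add(S(add(Z, mul(add(SZ, Z), add(SZ, SZ)))), SZ))))
  →17  S(S(S(S(add(add(Z, mul(add(SZ, Z), add(SZ, SZ))), SZ)))))
  →18  S(S(S(S(add(mul(add(SZ, Z), add(SZ, SZ)), SZ)))))
  →19  S(S(S(S(add(mul(S(add(Z, Z)), add(SZ, SZ)), SZ)))))
  →20  S(S(S(S(add(add(add(SZ, SZ), mul(add(Z, Z), add(SZ, SZ))), SZ)))))
  →21  S(S(S(S(add(add(S(add(Z, SZ)), mul(add(Z, Z), add(SZ, SZ))), SZ)))))
  →22  S(S(S(S(add(S(add(add(Z, SZ), mul(add(Z, Z), add(SZ, SZ)))), SZ)))))
  →23  S(S(S(S(S(add(add(add(Z, SZ), mul(add(Z, Z), add(SZ, SZ))), SZ))))))
  →24  S(S(S(S(S(add(add(SZ, mul(add(Z, Z), add(SZ, SZ))), SZ))))))
  →25  S(S(S(S(S(add(S(add(Z, mul(add(Z, Z), add(SZ, SZ)))), SZ))))))
  →26  S(S(S(S(S(S(add(add(Z, mul(add(Z, Z), add(SZ, SZ))), SZ)))))))
  →27  S(S(S(S(S(S(add(mul(add(Z, Z), add(SZ, SZ)), SZ)))))))
  →28  S(S(S(S(S(S(add(mul(Z, add(SZ, SZ)), SZ)))))))
  →29  S(S(S(S(S(S(add(Z, SZ)))))))
  →30  S^7(Z)

Answer: SAME — A ⇓ S^7(Z), B ⇓ S^7(Z)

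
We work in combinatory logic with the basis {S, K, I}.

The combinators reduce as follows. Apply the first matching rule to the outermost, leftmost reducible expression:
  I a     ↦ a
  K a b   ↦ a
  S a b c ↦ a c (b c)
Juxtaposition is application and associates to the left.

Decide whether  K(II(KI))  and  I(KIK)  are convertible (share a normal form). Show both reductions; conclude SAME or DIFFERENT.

Answer: DIFFERENT — A ⇓ K(KI), B ⇓ I

Reduction:
Term A:
  start: K(II(KI))
  →1  K(I(KI))
  →2  K(KI)

Term B:
  start: I(KIK)
  →1  KIK
  →2  I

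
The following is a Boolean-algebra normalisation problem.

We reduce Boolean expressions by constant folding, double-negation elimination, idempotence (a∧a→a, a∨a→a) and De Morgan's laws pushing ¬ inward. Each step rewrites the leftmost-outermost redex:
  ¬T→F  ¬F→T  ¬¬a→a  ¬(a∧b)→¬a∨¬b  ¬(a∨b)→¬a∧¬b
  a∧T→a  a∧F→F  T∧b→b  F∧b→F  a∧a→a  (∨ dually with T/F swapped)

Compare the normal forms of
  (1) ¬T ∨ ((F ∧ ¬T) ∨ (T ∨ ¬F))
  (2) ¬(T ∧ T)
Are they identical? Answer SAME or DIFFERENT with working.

Term A:
  start: ¬T ∨ ((F ∧ ¬T) ∨ (T ∨ ¬F))
  →1  F ∨ ((F ∧ ¬T) ∨ (T ∨ ¬F))
  →2  (F ∧ ¬T) ∨ (T ∨ ¬F)
  →3  F ∨ (T ∨ ¬F)
  →4  T ∨ ¬F
  →5  T

Term B:
  start: ¬(T ∧ T)
  →1  ¬T ∨ ¬T
  →2  ¬T
  →3  F

Answer: DIFFERENT — A ⇓ T, B ⇓ F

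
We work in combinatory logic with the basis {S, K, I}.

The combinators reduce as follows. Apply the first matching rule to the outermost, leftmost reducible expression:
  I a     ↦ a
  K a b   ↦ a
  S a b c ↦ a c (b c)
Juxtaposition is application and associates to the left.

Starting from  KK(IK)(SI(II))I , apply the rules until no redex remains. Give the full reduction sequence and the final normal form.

Answer: normal form = SII  (in 3 steps)

Reduction:
  start: KK(IK)(SI(II))I
  step 1: K(SI(II))I
  step 2: SI(II)
  step 3: SII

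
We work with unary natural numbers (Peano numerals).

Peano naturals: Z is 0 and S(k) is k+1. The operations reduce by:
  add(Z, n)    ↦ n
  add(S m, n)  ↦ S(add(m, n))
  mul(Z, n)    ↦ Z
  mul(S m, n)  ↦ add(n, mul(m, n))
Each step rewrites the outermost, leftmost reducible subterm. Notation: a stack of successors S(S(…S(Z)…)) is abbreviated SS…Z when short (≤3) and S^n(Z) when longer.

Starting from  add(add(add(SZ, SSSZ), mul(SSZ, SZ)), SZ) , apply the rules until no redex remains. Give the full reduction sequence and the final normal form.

  start: add(add(add(SZ, SSSZ), mul(SSZ, SZ)), SZ)
  [1] add(add(S(add(Z, SSSZ)), mul(SSZ, SZ)), SZ)
  [2] add(S(add(add(Z, SSSZ), mul(SSZ, SZ))), SZ)
  [3] S(add(add(add(Z, SSSZ), mul(SSZ, SZ)), SZ))
  [4] S(add(add(SSSZ, mul(SSZ, SZ)), SZ))
  [5] S(add(S(add(SSZ, mul(SSZ, SZ))), SZ))
  [6] S(S(add(add(SSZ, mul(SSZ, SZ)), SZ)))
  [7] S(S(add(S(add(SZ, mul(SSZ, SZ))), SZ)))
  [8] S(S(S(add(add(SZ, mul(SSZ, SZ)), SZ))))
  [9] S(S(S(add(S(add(Z, mul(SSZ, SZ))), SZ))))
  [10] S(S(S(S(add(add(Z, mul(SSZ, SZ)), SZ)))))
  [11] S(S(S(S(add(mul(SSZ, SZ), SZ)))))
  [12] S(S(S(S(add(add(SZ, mul(SZ, SZ)), SZ)))))
  [13] S(S(S(S(add(S(add(Z, mul(SZ, SZ))), SZ)))))
  [14] S(S(S(S(S(add(add(Z, mul(SZ, SZ)), SZ))))))
  [15] S(S(S(S(S(add(mul(SZ, SZ), SZ))))))
  [16] S(S(S(S(S(add(add(SZ, mul(Z, SZ)), SZ))))))
  [17] S(S(S(S(S(add(S(add(Z, mul(Z, SZ))), SZ))))))
  [18] S(S(S(S(S(S(add(add(Z, mul(Z, SZ)), SZ)))))))
  [19] S(S(S(S(S(S(add(mul(Z, SZ), SZ)))))))
  [20] S(S(S(S(S(S(add(Z, SZ)))))))
  [21] S^7(Z)

Answer: normal form = S^7(Z)  (in 21 steps)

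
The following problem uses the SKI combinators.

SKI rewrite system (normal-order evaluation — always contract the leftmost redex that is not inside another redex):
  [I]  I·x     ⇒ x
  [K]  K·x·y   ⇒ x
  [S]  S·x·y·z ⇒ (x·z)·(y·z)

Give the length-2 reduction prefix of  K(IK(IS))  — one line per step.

Answer: after 2 steps: K(KS)

Working:
  start: K(IK(IS))
  [1] K(K(IS))
  [2] K(KS)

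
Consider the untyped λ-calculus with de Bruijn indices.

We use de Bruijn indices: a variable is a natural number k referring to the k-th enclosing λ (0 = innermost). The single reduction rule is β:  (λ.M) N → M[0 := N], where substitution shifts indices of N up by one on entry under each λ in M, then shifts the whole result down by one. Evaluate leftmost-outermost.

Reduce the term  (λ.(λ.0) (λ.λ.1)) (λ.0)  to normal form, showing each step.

Answer: normal form = λ.λ.1  (in 2 steps)

Working:
  start: (λ.(λ.0) (λ.λ.1)) (λ.0)
  step 1: (λ.0) (λ.λ.1)
  step 2: λ.λ.1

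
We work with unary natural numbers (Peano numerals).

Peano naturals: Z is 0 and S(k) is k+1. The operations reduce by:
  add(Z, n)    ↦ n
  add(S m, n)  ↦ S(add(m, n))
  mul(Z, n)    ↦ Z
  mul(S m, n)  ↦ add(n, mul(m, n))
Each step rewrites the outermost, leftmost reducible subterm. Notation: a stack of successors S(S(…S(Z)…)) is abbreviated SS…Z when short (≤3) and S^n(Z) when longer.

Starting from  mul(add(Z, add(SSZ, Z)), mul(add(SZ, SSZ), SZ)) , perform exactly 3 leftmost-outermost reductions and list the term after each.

Answer: after 3 steps: add(mul(add(SZ, SSZ), SZ), mul(add(SZ, Z), mul(add(SZ, SSZ), SZ)))

Working:
  start: mul(add(Z, add(SSZ, Z)), mul(add(SZ, SSZ), SZ))
  →1  mul(add(SSZ, Z), mul(add(SZ, SSZ), SZ))
  →2  mul(S(add(SZ, Z)), mul(add(SZ, SSZ), SZ))
  →3  add(mul(add(SZ, SSZ), SZ), mul(add(SZ, Z), mul(add(SZ, SSZ), SZ)))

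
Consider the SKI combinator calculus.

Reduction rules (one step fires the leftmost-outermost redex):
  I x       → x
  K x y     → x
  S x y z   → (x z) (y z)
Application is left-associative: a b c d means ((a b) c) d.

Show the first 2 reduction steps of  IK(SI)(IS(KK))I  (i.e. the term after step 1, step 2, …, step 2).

  start: IK(SI)(IS(KK))I
  step 1: K(SI)(IS(KK))I
  step 2: SII

Answer: after 2 steps: SII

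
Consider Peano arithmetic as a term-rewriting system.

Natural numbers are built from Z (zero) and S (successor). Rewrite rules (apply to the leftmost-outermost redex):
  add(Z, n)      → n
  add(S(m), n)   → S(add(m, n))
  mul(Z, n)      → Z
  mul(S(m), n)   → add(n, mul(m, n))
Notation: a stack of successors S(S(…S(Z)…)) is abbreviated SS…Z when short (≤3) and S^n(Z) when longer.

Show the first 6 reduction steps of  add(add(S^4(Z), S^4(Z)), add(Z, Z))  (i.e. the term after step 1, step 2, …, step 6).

Answer: after 6 steps: S(S(S(add(add(SZ, S^4(Z)), add(Z, Z)))))

Working:
  start: add(add(S^4(Z), S^4(Z)), add(Z, Z))
  [1] add(S(add(SSSZ, S^4(Z))), add(Z, Z))
  [2] S(add(add(SSSZ, S^4(Z)), add(Z, Z)))
  [3] S(add(S(add(SSZ, S^4(Z))), add(Z, Z)))
  [4] S(S(add(add(SSZ, S^4(Z)), add(Z, Z))))
  [5] S(S(add(S(add(SZ, S^4(Z))), add(Z, Z))))
  [6] S(S(S(add(add(SZ, S^4(Z)), add(Z, Z)))))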